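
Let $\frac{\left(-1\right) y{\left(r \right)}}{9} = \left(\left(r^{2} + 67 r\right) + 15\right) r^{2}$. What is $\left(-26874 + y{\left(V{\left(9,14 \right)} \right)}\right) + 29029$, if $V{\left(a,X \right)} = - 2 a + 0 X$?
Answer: $2530327$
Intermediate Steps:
$V{\left(a,X \right)} = - 2 a$ ($V{\left(a,X \right)} = - 2 a + 0 = - 2 a$)
$y{\left(r \right)} = - 9 r^{2} \left(15 + r^{2} + 67 r\right)$ ($y{\left(r \right)} = - 9 \left(\left(r^{2} + 67 r\right) + 15\right) r^{2} = - 9 \left(15 + r^{2} + 67 r\right) r^{2} = - 9 r^{2} \left(15 + r^{2} + 67 r\right)$)
$\left(-26874 + y{\left(V{\left(9,14 \right)} \right)}\right) + 29029 = \left(-26874 + 9 \left(\left(-2\right) 9\right)^{2} \left(-15 - \left(\left(-2\right) 9\right)^{2} - 67 \left(\left(-2\right) 9\right)\right)\right) + 29029 = \left(-26874 + 9 \left(-18\right)^{2} \left(-15 - \left(-18\right)^{2} - -1206\right)\right) + 29029 = \left(-26874 + 9 \cdot 324 \left(-15 - 324 + 1206\right)\right) + 29029 = \left(-26874 + 9 \cdot 324 \cdot 867\right) + 29029 = \left(-26874 + 2528172\right) + 29029 = 2501298 + 29029 = 2530327$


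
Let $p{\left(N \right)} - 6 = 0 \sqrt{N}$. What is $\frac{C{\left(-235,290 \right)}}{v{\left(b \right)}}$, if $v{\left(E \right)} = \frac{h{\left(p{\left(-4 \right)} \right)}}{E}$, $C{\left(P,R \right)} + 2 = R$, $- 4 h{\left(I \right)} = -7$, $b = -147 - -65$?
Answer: $- \frac{94464}{7} \approx -13495.0$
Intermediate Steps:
$b = -82$ ($b = -147 + 65 = -82$)
$p{\left(N \right)} = 6$ ($p{\left(N \right)} = 6 + 0 \sqrt{N} = 6 + 0 = 6$)
$h{\left(I \right)} = \frac{7}{4}$ ($h{\left(I \right)} = \left(- \frac{1}{4}\right) \left(-7\right) = \frac{7}{4}$)
$C{\left(P,R \right)} = -2 + R$
$v{\left(E \right)} = \frac{7}{4 E}$
$\frac{C{\left(-235,290 \right)}}{v{\left(b \right)}} = \frac{-2 + 290}{\frac{7}{4} \frac{1}{-82}} = \frac{288}{\frac{7}{4} \left(- \frac{1}{82}\right)} = \frac{288}{- \frac{7}{328}} = 288 \left(- \frac{328}{7}\right) = - \frac{94464}{7}$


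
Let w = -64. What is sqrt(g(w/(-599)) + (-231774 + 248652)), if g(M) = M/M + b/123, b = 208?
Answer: 115*sqrt(19311)/123 ≈ 129.93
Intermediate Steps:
g(M) = 331/123 (g(M) = M/M + 208/123 = 1 + 208*(1/123) = 1 + 208/123 = 331/123)
sqrt(g(w/(-599)) + (-231774 + 248652)) = sqrt(331/123 + (-231774 + 248652)) = sqrt(331/123 + 16878) = sqrt(2076325/123) = 115*sqrt(19311)/123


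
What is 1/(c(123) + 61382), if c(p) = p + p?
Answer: 1/61628 ≈ 1.6226e-5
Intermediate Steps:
c(p) = 2*p
1/(c(123) + 61382) = 1/(2*123 + 61382) = 1/(246 + 61382) = 1/61628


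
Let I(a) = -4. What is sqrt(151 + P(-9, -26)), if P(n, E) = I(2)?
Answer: 7*sqrt(3) ≈ 12.124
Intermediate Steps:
P(n, E) = -4
sqrt(151 + P(-9, -26)) = sqrt(151 - 4) = sqrt(147) = 7*sqrt(3)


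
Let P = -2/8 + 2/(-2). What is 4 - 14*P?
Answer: 43/2 ≈ 21.500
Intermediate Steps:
P = -5/4 (P = -2*⅛ + 2*(-½) = -¼ - 1 = -5/4 ≈ -1.2500)
4 - 14*P = 4 - 14*(-5/4) = 4 + 35/2 = 43/2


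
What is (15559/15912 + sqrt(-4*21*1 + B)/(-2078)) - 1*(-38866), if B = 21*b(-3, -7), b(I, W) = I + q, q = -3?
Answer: 618451351/15912 - I*sqrt(210)/2078 ≈ 38867.0 - 0.0069737*I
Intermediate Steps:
b(I, W) = -3 + I (b(I, W) = I - 3 = -3 + I)
B = -126 (B = 21*(-3 - 3) = 21*(-6) = -126)
(15559/15912 + sqrt(-4*21*1 + B)/(-2078)) - 1*(-38866) = (15559/15912 + sqrt(-4*21*1 - 126)/(-2078)) - 1*(-38866) = (15559*(1/15912) + sqrt(-84*1 - 126)*(-1/2078)) + 38866 = (15559/15912 + sqrt(-84 - 126)*(-1/2078)) + 38866 = (15559/15912 + sqrt(-210)*(-1/2078)) + 38866 = (15559/15912 + (I*sqrt(210))*(-1/2078)) + 38866 = (15559/15912 - I*sqrt(210)/2078) + 38866 = 618451351/15912 - I*sqrt(210)/2078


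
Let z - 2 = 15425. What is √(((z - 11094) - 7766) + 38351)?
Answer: √34918 ≈ 186.86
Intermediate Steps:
z = 15427 (z = 2 + 15425 = 15427)
√(((z - 11094) - 7766) + 38351) = √(((15427 - 11094) - 7766) + 38351) = √((4333 - 7766) + 38351) = √(-3433 + 38351) = √34918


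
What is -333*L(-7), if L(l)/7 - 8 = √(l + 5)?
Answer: -18648 - 2331*I*√2 ≈ -18648.0 - 3296.5*I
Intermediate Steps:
L(l) = 56 + 7*√(5 + l) (L(l) = 56 + 7*√(l + 5) = 56 + 7*√(5 + l))
-333*L(-7) = -333*(56 + 7*√(5 - 7)) = -333*(56 + 7*√(-2)) = -333*(56 + 7*(I*√2)) = -333*(56 + 7*I*√2) = -18648 - 2331*I*√2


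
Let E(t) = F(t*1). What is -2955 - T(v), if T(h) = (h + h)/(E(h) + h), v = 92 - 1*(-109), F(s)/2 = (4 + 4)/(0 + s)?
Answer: -119513037/40417 ≈ -2957.0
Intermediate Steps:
F(s) = 16/s (F(s) = 2*((4 + 4)/(0 + s)) = 2*(8/s) = 16/s)
E(t) = 16/t (E(t) = 16/((t*1)) = 16/t)
v = 201 (v = 92 + 109 = 201)
T(h) = 2*h/(h + 16/h) (T(h) = (h + h)/(16/h + h) = (2*h)/(h + 16/h) = 2*h/(h + 16/h))
-2955 - T(v) = -2955 - 2*201²/(16 + 201²) = -2955 - 2*40401/(16 + 40401) = -2955 - 2*40401/40417 = -2955 - 1*80802/40417 = -2955 - 80802/40417 = -119513037/40417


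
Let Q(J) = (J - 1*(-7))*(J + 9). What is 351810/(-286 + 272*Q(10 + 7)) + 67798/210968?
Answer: 21427120199/8936709964 ≈ 2.3977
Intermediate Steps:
Q(J) = (7 + J)*(9 + J) (Q(J) = (J + 7)*(9 + J) = (7 + J)*(9 + J))
351810/(-286 + 272*Q(10 + 7)) + 67798/210968 = 351810/(-286 + 272*(63 + (10 + 7)² + 16*(10 + 7))) + 67798/210968 = 351810/(-286 + 272*(63 + 17² + 16*17)) + 67798*(1/210968) = 351810/(-286 + 272*(63 + 289 + 272)) + 33899/105484 = 351810/(-286 + 272*624) + 33899/105484 = 351810/(-286 + 169728) + 33899/105484 = 351810/169442 + 33899/105484 = 351810*(1/169442) + 33899/105484 = 175905/84721 + 33899/105484 = 21427120199/8936709964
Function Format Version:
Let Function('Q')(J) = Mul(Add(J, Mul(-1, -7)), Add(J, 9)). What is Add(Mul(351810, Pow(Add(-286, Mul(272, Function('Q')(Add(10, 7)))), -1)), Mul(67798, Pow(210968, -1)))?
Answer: Rational(21427120199, 8936709964) ≈ 2.3977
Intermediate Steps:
Function('Q')(J) = Mul(Add(7, J), Add(9, J)) (Function('Q')(J) = Mul(Add(J, 7), Add(9, J)) = Mul(Add(7, J), Add(9, J)))
Add(Mul(351810, Pow(Add(-286, Mul(272, Function('Q')(Add(10, 7)))), -1)), Mul(67798, Pow(210968, -1))) = Add(Mul(351810, Pow(Add(-286, Mul(272, Add(63, Pow(Add(10, 7), 2), Mul(16, Add(10, 7))))), -1)), Mul(67798, Pow(210968, -1))) = Add(Mul(351810, Pow(Add(-286, Mul(272, Add(63, Pow(17, 2), Mul(16, 17)))), -1)), Mul(67798, Rational(1, 210968))) = Add(Mul(351810, Pow(Add(-286, Mul(272, Add(63, 289, 272))), -1)), Rational(33899, 105484)) = Add(Mul(351810, Pow(Add(-286, Mul(272, 624)), -1)), Rational(33899, 105484)) = Add(Mul(351810, Pow(Add(-286, 169728), -1)), Rational(33899, 105484)) = Add(Mul(351810, Pow(169442, -1)), Rational(33899, 105484)) = Add(Mul(351810, Rational(1, 169442)), Rational(33899, 105484)) = Add(Rational(175905, 84721), Rational(33899, 105484)) = Rational(21427120199, 8936709964)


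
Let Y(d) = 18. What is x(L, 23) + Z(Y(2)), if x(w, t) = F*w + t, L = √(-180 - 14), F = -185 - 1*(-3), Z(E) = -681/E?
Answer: -89/6 - 182*I*√194 ≈ -14.833 - 2535.0*I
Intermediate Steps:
F = -182 (F = -185 + 3 = -182)
L = I*√194 (L = √(-194) = I*√194 ≈ 13.928*I)
x(w, t) = t - 182*w (x(w, t) = -182*w + t = t - 182*w)
x(L, 23) + Z(Y(2)) = (23 - 182*I*√194) - 681/18 = (23 - 182*I*√194) - 681*1/18 = (23 - 182*I*√194) - 227/6 = -89/6 - 182*I*√194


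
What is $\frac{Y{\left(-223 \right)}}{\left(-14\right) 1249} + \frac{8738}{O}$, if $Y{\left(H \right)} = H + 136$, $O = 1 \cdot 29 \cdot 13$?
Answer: $\frac{152825467}{6592222} \approx 23.183$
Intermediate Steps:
$O = 377$ ($O = 29 \cdot 13 = 377$)
$Y{\left(H \right)} = 136 + H$
$\frac{Y{\left(-223 \right)}}{\left(-14\right) 1249} + \frac{8738}{O} = \frac{136 - 223}{\left(-14\right) 1249} + \frac{8738}{377} = - \frac{87}{-17486} + 8738 \cdot \frac{1}{377} = \left(-87\right) \left(- \frac{1}{17486}\right) + \frac{8738}{377} = \frac{87}{17486} + \frac{8738}{377} = \frac{152825467}{6592222}$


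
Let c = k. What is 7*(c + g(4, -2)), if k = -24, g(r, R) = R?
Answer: -182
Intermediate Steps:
c = -24
7*(c + g(4, -2)) = 7*(-24 - 2) = 7*(-26) = -182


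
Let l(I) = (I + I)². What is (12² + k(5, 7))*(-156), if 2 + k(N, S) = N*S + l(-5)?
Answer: -43212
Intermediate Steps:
l(I) = 4*I² (l(I) = (2*I)² = 4*I²)
k(N, S) = 98 + N*S (k(N, S) = -2 + (N*S + 4*(-5)²) = -2 + (N*S + 4*25) = -2 + (N*S + 100) = -2 + (100 + N*S) = 98 + N*S)
(12² + k(5, 7))*(-156) = (12² + (98 + 5*7))*(-156) = (144 + (98 + 35))*(-156) = (144 + 133)*(-156) = 277*(-156) = -43212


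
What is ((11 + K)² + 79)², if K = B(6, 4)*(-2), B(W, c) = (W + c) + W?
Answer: 270400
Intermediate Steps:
B(W, c) = c + 2*W
K = -32 (K = (4 + 2*6)*(-2) = (4 + 12)*(-2) = 16*(-2) = -32)
((11 + K)² + 79)² = ((11 - 32)² + 79)² = ((-21)² + 79)² = (441 + 79)² = 520² = 270400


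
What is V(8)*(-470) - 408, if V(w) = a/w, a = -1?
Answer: -1397/4 ≈ -349.25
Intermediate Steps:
V(w) = -1/w
V(8)*(-470) - 408 = -1/8*(-470) - 408 = -1*⅛*(-470) - 408 = -⅛*(-470) - 408 = 235/4 - 408 = -1397/4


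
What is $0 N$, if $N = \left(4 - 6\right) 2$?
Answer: $0$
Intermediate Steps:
$N = -4$ ($N = \left(4 - 6\right) 2 = \left(-2\right) 2 = -4$)
$0 N = 0 \left(-4\right) = 0$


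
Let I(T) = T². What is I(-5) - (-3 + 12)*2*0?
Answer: 25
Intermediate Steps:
I(-5) - (-3 + 12)*2*0 = (-5)² - (-3 + 12)*2*0 = 25 - 9*0 = 25 - 1*0 = 25 + 0 = 25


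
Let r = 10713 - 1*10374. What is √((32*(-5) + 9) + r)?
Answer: 2*√47 ≈ 13.711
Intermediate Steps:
r = 339 (r = 10713 - 10374 = 339)
√((32*(-5) + 9) + r) = √((32*(-5) + 9) + 339) = √((-160 + 9) + 339) = √(-151 + 339) = √188 = 2*√47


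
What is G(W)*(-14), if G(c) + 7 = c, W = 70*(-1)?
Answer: 1078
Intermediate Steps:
W = -70
G(c) = -7 + c
G(W)*(-14) = (-7 - 70)*(-14) = -77*(-14) = 1078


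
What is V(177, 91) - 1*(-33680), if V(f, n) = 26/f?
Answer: 5961386/177 ≈ 33680.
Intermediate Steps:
V(177, 91) - 1*(-33680) = 26/177 - 1*(-33680) = 26*(1/177) + 33680 = 26/177 + 33680 = 5961386/177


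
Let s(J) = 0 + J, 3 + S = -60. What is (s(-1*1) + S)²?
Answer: 4096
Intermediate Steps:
S = -63 (S = -3 - 60 = -63)
s(J) = J
(s(-1*1) + S)² = (-1*1 - 63)² = (-1 - 63)² = (-64)² = 4096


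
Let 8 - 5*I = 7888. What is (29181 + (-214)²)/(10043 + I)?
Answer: 74977/8467 ≈ 8.8552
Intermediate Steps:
I = -1576 (I = 8/5 - ⅕*7888 = 8/5 - 7888/5 = -1576)
(29181 + (-214)²)/(10043 + I) = (29181 + (-214)²)/(10043 - 1576) = (29181 + 45796)/8467 = 74977*(1/8467) = 74977/8467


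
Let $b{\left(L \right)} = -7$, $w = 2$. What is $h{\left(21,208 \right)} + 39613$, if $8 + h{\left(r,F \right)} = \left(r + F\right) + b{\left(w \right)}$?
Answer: $39827$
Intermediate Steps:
$h{\left(r,F \right)} = -15 + F + r$ ($h{\left(r,F \right)} = -8 - \left(7 - F - r\right) = -8 + \left(-7 + F + r\right) = -15 + F + r$)
$h{\left(21,208 \right)} + 39613 = \left(-15 + 208 + 21\right) + 39613 = 214 + 39613 = 39827$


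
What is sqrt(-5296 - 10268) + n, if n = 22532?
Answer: 22532 + 2*I*sqrt(3891) ≈ 22532.0 + 124.76*I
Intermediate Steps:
sqrt(-5296 - 10268) + n = sqrt(-5296 - 10268) + 22532 = sqrt(-15564) + 22532 = 2*I*sqrt(3891) + 22532 = 22532 + 2*I*sqrt(3891)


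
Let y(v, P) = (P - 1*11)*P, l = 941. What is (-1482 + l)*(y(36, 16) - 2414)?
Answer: 1262694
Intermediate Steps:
y(v, P) = P*(-11 + P) (y(v, P) = (P - 11)*P = (-11 + P)*P = P*(-11 + P))
(-1482 + l)*(y(36, 16) - 2414) = (-1482 + 941)*(16*(-11 + 16) - 2414) = -541*(16*5 - 2414) = -541*(80 - 2414) = -541*(-2334) = 1262694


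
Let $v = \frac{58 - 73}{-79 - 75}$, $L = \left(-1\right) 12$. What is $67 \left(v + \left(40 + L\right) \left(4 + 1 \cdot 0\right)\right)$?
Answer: $\frac{1156621}{154} \approx 7510.5$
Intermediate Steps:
$L = -12$
$v = \frac{15}{154}$ ($v = - \frac{15}{-154} = \left(-15\right) \left(- \frac{1}{154}\right) = \frac{15}{154} \approx 0.097403$)
$67 \left(v + \left(40 + L\right) \left(4 + 1 \cdot 0\right)\right) = 67 \left(\frac{15}{154} + \left(40 - 12\right) \left(4 + 1 \cdot 0\right)\right) = 67 \left(\frac{15}{154} + 28 \left(4 + 0\right)\right) = 67 \left(\frac{15}{154} + 28 \cdot 4\right) = 67 \left(\frac{15}{154} + 112\right) = 67 \cdot \frac{17263}{154} = \frac{1156621}{154}$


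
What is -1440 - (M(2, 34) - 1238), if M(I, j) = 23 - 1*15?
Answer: -210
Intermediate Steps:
M(I, j) = 8 (M(I, j) = 23 - 15 = 8)
-1440 - (M(2, 34) - 1238) = -1440 - (8 - 1238) = -1440 - 1*(-1230) = -1440 + 1230 = -210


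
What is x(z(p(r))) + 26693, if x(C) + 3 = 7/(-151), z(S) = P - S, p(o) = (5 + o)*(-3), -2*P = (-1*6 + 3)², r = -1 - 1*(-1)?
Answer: 4030183/151 ≈ 26690.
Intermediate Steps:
r = 0 (r = -1 + 1 = 0)
P = -9/2 (P = -(-1*6 + 3)²/2 = -(-6 + 3)²/2 = -½*(-3)² = -½*9 = -9/2 ≈ -4.5000)
p(o) = -15 - 3*o
z(S) = -9/2 - S
x(C) = -460/151 (x(C) = -3 + 7/(-151) = -3 + 7*(-1/151) = -3 - 7/151 = -460/151)
x(z(p(r))) + 26693 = -460/151 + 26693 = 4030183/151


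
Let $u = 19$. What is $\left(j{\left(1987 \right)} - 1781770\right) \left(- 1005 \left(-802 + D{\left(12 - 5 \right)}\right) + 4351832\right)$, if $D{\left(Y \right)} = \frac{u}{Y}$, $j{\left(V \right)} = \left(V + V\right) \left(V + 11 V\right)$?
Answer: $\frac{3355051396764514}{7} \approx 4.7929 \cdot 10^{14}$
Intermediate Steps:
$j{\left(V \right)} = 24 V^{2}$ ($j{\left(V \right)} = 2 V 12 V = 24 V^{2}$)
$D{\left(Y \right)} = \frac{19}{Y}$
$\left(j{\left(1987 \right)} - 1781770\right) \left(- 1005 \left(-802 + D{\left(12 - 5 \right)}\right) + 4351832\right) = \left(24 \cdot 1987^{2} - 1781770\right) \left(- 1005 \left(-802 + \frac{19}{12 - 5}\right) + 4351832\right) = \left(24 \cdot 3948169 - 1781770\right) \left(- 1005 \left(-802 + \frac{19}{7}\right) + 4351832\right) = \left(94756056 - 1781770\right) \left(- 1005 \left(-802 + 19 \cdot \frac{1}{7}\right) + 4351832\right) = 92974286 \left(- 1005 \left(-802 + \frac{19}{7}\right) + 4351832\right) = 92974286 \left(\left(-1005\right) \left(- \frac{5595}{7}\right) + 4351832\right) = 92974286 \left(\frac{5622975}{7} + 4351832\right) = 92974286 \cdot \frac{36085799}{7} = \frac{3355051396764514}{7}$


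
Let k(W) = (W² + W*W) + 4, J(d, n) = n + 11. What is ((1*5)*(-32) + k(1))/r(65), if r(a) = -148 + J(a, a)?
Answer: 77/36 ≈ 2.1389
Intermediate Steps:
J(d, n) = 11 + n
k(W) = 4 + 2*W² (k(W) = (W² + W²) + 4 = 2*W² + 4 = 4 + 2*W²)
r(a) = -137 + a (r(a) = -148 + (11 + a) = -137 + a)
((1*5)*(-32) + k(1))/r(65) = ((1*5)*(-32) + (4 + 2*1²))/(-137 + 65) = (5*(-32) + (4 + 2*1))/(-72) = (-160 + (4 + 2))*(-1/72) = (-160 + 6)*(-1/72) = -154*(-1/72) = 77/36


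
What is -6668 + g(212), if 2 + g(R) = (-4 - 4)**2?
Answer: -6606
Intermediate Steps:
g(R) = 62 (g(R) = -2 + (-4 - 4)**2 = -2 + (-8)**2 = -2 + 64 = 62)
-6668 + g(212) = -6668 + 62 = -6606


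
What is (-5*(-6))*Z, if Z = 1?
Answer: 30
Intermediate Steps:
(-5*(-6))*Z = -5*(-6)*1 = 30*1 = 30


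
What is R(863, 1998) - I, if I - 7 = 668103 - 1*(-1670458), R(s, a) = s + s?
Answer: -2336842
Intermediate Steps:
R(s, a) = 2*s
I = 2338568 (I = 7 + (668103 - 1*(-1670458)) = 7 + (668103 + 1670458) = 7 + 2338561 = 2338568)
R(863, 1998) - I = 2*863 - 1*2338568 = 1726 - 2338568 = -2336842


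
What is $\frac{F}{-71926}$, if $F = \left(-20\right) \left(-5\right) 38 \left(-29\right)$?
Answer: $\frac{55100}{35963} \approx 1.5321$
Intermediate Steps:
$F = -110200$ ($F = 100 \cdot 38 \left(-29\right) = 3800 \left(-29\right) = -110200$)
$\frac{F}{-71926} = - \frac{110200}{-71926} = \left(-110200\right) \left(- \frac{1}{71926}\right) = \frac{55100}{35963}$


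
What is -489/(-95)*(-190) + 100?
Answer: -878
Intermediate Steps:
-489/(-95)*(-190) + 100 = -489*(-1/95)*(-190) + 100 = (489/95)*(-190) + 100 = -978 + 100 = -878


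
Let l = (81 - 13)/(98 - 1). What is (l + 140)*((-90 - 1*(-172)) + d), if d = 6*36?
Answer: 4067104/97 ≈ 41929.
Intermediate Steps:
l = 68/97 ≈ 0.70103
d = 216
(l + 140)*((-90 - 1*(-172)) + d) = (68/97 + 140)*((-90 - 1*(-172)) + 216) = 13648*((-90 + 172) + 216)/97 = 13648*(82 + 216)/97 = (13648/97)*298 = 4067104/97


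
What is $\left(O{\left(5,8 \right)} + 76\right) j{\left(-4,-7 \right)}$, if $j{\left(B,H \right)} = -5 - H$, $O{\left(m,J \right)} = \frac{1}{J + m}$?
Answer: $\frac{1978}{13} \approx 152.15$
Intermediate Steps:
$\left(O{\left(5,8 \right)} + 76\right) j{\left(-4,-7 \right)} = \left(\frac{1}{8 + 5} + 76\right) \left(-5 - -7\right) = \left(\frac{1}{13} + 76\right) \left(-5 + 7\right) = \left(\frac{1}{13} + 76\right) 2 = \frac{989}{13} \cdot 2 = \frac{1978}{13}$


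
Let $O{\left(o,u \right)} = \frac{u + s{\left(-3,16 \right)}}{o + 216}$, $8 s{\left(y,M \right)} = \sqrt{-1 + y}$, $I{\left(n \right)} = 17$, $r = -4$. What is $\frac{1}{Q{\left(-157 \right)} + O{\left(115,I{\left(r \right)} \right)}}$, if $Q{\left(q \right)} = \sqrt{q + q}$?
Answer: $\frac{1324}{68 + i + 1324 i \sqrt{314}} \approx 0.00016355 - 0.05643 i$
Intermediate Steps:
$s{\left(y,M \right)} = \frac{\sqrt{-1 + y}}{8}$
$O{\left(o,u \right)} = \frac{u + \frac{i}{4}}{216 + o}$ ($O{\left(o,u \right)} = \frac{u + \frac{\sqrt{-1 - 3}}{8}}{o + 216} = \frac{u + \frac{\sqrt{-4}}{8}}{216 + o} = \frac{u + \frac{2 i}{8}}{216 + o} = \frac{u + \frac{i}{4}}{216 + o}$)
$Q{\left(q \right)} = \sqrt{2} \sqrt{q}$ ($Q{\left(q \right)} = \sqrt{2 q} = \sqrt{2} \sqrt{q}$)
$\frac{1}{Q{\left(-157 \right)} + O{\left(115,I{\left(r \right)} \right)}} = \frac{1}{\sqrt{2} \sqrt{-157} + \frac{17 + \frac{i}{4}}{216 + 115}} = \frac{1}{\sqrt{2} i \sqrt{157} + \frac{17 + \frac{i}{4}}{331}} = \frac{1}{i \sqrt{314} + \frac{17 + \frac{i}{4}}{331}} = \frac{1}{i \sqrt{314} + \left(\frac{17}{331} + \frac{i}{1324}\right)} = \frac{1}{\frac{17}{331} + \frac{i}{1324} + i \sqrt{314}}$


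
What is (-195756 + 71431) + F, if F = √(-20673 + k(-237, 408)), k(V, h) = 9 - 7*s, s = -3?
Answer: -124325 + I*√20643 ≈ -1.2433e+5 + 143.68*I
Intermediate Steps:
k(V, h) = 30 (k(V, h) = 9 - 7*(-3) = 9 + 21 = 30)
F = I*√20643 (F = √(-20673 + 30) = √(-20643) = I*√20643 ≈ 143.68*I)
(-195756 + 71431) + F = (-195756 + 71431) + I*√20643 = -124325 + I*√20643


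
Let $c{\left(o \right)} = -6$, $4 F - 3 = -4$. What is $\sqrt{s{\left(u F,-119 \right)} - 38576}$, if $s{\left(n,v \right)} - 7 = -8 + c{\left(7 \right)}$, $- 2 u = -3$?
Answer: $3 i \sqrt{4287} \approx 196.43 i$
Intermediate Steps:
$F = - \frac{1}{4}$ ($F = \frac{3}{4} + \frac{1}{4} \left(-4\right) = \frac{3}{4} - 1 = - \frac{1}{4} \approx -0.25$)
$u = \frac{3}{2}$ ($u = \left(- \frac{1}{2}\right) \left(-3\right) = \frac{3}{2} \approx 1.5$)
$s{\left(n,v \right)} = -7$ ($s{\left(n,v \right)} = 7 - 14 = -7$)
$\sqrt{s{\left(u F,-119 \right)} - 38576} = \sqrt{-7 - 38576} = \sqrt{-38583} = 3 i \sqrt{4287}$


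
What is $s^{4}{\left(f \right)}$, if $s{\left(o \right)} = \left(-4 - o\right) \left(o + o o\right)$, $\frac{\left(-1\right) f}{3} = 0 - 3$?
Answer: $1873887210000$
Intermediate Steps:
$f = 9$ ($f = - 3 \left(0 - 3\right) = \left(-3\right) \left(-3\right) = 9$)
$s{\left(o \right)} = \left(-4 - o\right) \left(o + o^{2}\right)$
$s^{4}{\left(f \right)} = \left(\left(-1\right) 9 \left(4 + 9^{2} + 5 \cdot 9\right)\right)^{4} = \left(\left(-1\right) 9 \left(4 + 81 + 45\right)\right)^{4} = \left(\left(-1\right) 9 \cdot 130\right)^{4} = \left(-1170\right)^{4} = 1873887210000$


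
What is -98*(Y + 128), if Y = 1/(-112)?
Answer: -100345/8 ≈ -12543.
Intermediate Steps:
Y = -1/112 ≈ -0.0089286
-98*(Y + 128) = -98*(-1/112 + 128) = -98*14335/112 = -100345/8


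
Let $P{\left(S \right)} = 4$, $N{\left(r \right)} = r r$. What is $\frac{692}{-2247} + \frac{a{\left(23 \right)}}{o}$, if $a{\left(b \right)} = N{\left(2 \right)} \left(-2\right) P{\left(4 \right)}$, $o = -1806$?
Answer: $- \frac{9348}{32207} \approx -0.29025$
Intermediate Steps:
$N{\left(r \right)} = r^{2}$
$a{\left(b \right)} = -32$ ($a{\left(b \right)} = 2^{2} \left(-2\right) 4 = 4 \left(-2\right) 4 = \left(-8\right) 4 = -32$)
$\frac{692}{-2247} + \frac{a{\left(23 \right)}}{o} = \frac{692}{-2247} - \frac{32}{-1806} = 692 \left(- \frac{1}{2247}\right) - - \frac{16}{903} = - \frac{692}{2247} + \frac{16}{903} = - \frac{9348}{32207}$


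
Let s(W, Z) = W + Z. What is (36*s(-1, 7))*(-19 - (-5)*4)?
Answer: 216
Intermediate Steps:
(36*s(-1, 7))*(-19 - (-5)*4) = (36*(-1 + 7))*(-19 - (-5)*4) = (36*6)*(-19 - 1*(-20)) = 216*(-19 + 20) = 216*1 = 216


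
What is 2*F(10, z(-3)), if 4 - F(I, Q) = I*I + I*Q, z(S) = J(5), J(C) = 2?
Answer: -232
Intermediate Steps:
z(S) = 2
F(I, Q) = 4 - I² - I*Q (F(I, Q) = 4 - (I*I + I*Q) = 4 - (I² + I*Q) = 4 + (-I² - I*Q) = 4 - I² - I*Q)
2*F(10, z(-3)) = 2*(4 - 1*10² - 1*10*2) = 2*(4 - 1*100 - 20) = 2*(4 - 100 - 20) = 2*(-116) = -232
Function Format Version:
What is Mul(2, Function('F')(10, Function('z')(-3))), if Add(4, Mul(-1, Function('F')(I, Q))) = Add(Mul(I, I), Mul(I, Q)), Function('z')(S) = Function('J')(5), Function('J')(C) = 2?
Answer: -232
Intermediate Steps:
Function('z')(S) = 2
Function('F')(I, Q) = Add(4, Mul(-1, Pow(I, 2)), Mul(-1, I, Q)) (Function('F')(I, Q) = Add(4, Mul(-1, Add(Mul(I, I), Mul(I, Q)))) = Add(4, Mul(-1, Add(Pow(I, 2), Mul(I, Q)))) = Add(4, Add(Mul(-1, Pow(I, 2)), Mul(-1, I, Q))) = Add(4, Mul(-1, Pow(I, 2)), Mul(-1, I, Q)))
Mul(2, Function('F')(10, Function('z')(-3))) = Mul(2, Add(4, Mul(-1, Pow(10, 2)), Mul(-1, 10, 2))) = Mul(2, Add(4, Mul(-1, 100), -20)) = Mul(2, Add(4, -100, -20)) = Mul(2, -116) = -232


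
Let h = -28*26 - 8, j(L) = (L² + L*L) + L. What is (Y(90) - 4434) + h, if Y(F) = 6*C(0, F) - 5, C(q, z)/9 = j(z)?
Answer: 874485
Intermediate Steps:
j(L) = L + 2*L² (j(L) = (L² + L²) + L = 2*L² + L = L + 2*L²)
h = -736 (h = -728 - 8 = -736)
C(q, z) = 9*z*(1 + 2*z) (C(q, z) = 9*(z*(1 + 2*z)) = 9*z*(1 + 2*z))
Y(F) = -5 + 54*F*(1 + 2*F) (Y(F) = 6*(9*F*(1 + 2*F)) - 5 = 54*F*(1 + 2*F) - 5 = -5 + 54*F*(1 + 2*F))
(Y(90) - 4434) + h = ((-5 + 54*90*(1 + 2*90)) - 4434) - 736 = ((-5 + 54*90*(1 + 180)) - 4434) - 736 = ((-5 + 54*90*181) - 4434) - 736 = ((-5 + 879660) - 4434) - 736 = (879655 - 4434) - 736 = 875221 - 736 = 874485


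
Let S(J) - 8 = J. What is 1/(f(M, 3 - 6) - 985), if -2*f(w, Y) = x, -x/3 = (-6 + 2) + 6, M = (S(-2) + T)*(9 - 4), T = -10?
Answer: -1/982 ≈ -0.0010183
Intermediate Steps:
S(J) = 8 + J
M = -20 (M = ((8 - 2) - 10)*(9 - 4) = (6 - 10)*5 = -4*5 = -20)
x = -6 (x = -3*((-6 + 2) + 6) = -3*(-4 + 6) = -3*2 = -6)
f(w, Y) = 3 (f(w, Y) = -½*(-6) = 3)
1/(f(M, 3 - 6) - 985) = 1/(3 - 985) = 1/(-982) = -1/982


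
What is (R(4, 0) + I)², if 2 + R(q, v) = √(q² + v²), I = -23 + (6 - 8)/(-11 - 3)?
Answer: 21316/49 ≈ 435.02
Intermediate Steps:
I = -160/7 (I = -23 - 2/(-14) = -23 - 2*(-1/14) = -23 + ⅐ = -160/7 ≈ -22.857)
R(q, v) = -2 + √(q² + v²)
(R(4, 0) + I)² = ((-2 + √(4² + 0²)) - 160/7)² = ((-2 + √(16 + 0)) - 160/7)² = ((-2 + √16) - 160/7)² = ((-2 + 4) - 160/7)² = (2 - 160/7)² = (-146/7)² = 21316/49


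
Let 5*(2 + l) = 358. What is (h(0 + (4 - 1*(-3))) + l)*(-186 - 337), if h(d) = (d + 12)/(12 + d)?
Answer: -184619/5 ≈ -36924.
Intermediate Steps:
l = 348/5 (l = -2 + (⅕)*358 = -2 + 358/5 = 348/5 ≈ 69.600)
h(d) = 1 (h(d) = (12 + d)/(12 + d) = 1)
(h(0 + (4 - 1*(-3))) + l)*(-186 - 337) = (1 + 348/5)*(-186 - 337) = (353/5)*(-523) = -184619/5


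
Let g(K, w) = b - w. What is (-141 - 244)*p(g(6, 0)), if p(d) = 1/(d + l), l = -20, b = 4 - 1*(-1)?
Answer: 77/3 ≈ 25.667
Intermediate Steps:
b = 5 (b = 4 + 1 = 5)
g(K, w) = 5 - w
p(d) = 1/(-20 + d) (p(d) = 1/(d - 20) = 1/(-20 + d))
(-141 - 244)*p(g(6, 0)) = (-141 - 244)/(-20 + (5 - 1*0)) = -385/(-20 + (5 + 0)) = -385/(-20 + 5) = -385/(-15) = -385*(-1/15) = 77/3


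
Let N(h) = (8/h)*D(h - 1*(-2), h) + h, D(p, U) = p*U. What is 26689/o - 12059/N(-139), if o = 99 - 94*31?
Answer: 197034/695305 ≈ 0.28338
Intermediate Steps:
D(p, U) = U*p
N(h) = 16 + 9*h (N(h) = (8/h)*(h*(h - 1*(-2))) + h = (8/h)*(h*(h + 2)) + h = (8/h)*(h*(2 + h)) + h = (16 + 8*h) + h = 16 + 9*h)
o = -2815 (o = 99 - 2914 = -2815)
26689/o - 12059/N(-139) = 26689/(-2815) - 12059/(16 + 9*(-139)) = 26689*(-1/2815) - 12059/(16 - 1251) = -26689/2815 - 12059/(-1235) = -26689/2815 - 12059*(-1/1235) = -26689/2815 + 12059/1235 = 197034/695305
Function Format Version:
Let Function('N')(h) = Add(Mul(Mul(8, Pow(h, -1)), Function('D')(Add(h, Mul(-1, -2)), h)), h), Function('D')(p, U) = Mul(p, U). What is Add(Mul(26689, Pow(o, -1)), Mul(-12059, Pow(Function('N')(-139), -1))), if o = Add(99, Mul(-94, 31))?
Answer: Rational(197034, 695305) ≈ 0.28338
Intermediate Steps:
Function('D')(p, U) = Mul(U, p)
Function('N')(h) = Add(16, Mul(9, h)) (Function('N')(h) = Add(Mul(Mul(8, Pow(h, -1)), Mul(h, Add(h, Mul(-1, -2)))), h) = Add(Mul(Mul(8, Pow(h, -1)), Mul(h, Add(h, 2))), h) = Add(Mul(Mul(8, Pow(h, -1)), Mul(h, Add(2, h))), h) = Add(Add(16, Mul(8, h)), h) = Add(16, Mul(9, h)))
o = -2815 (o = Add(99, -2914) = -2815)
Add(Mul(26689, Pow(o, -1)), Mul(-12059, Pow(Function('N')(-139), -1))) = Add(Mul(26689, Pow(-2815, -1)), Mul(-12059, Pow(Add(16, Mul(9, -139)), -1))) = Add(Mul(26689, Rational(-1, 2815)), Mul(-12059, Pow(Add(16, -1251), -1))) = Add(Rational(-26689, 2815), Mul(-12059, Pow(-1235, -1))) = Add(Rational(-26689, 2815), Mul(-12059, Rational(-1, 1235))) = Add(Rational(-26689, 2815), Rational(12059, 1235)) = Rational(197034, 695305)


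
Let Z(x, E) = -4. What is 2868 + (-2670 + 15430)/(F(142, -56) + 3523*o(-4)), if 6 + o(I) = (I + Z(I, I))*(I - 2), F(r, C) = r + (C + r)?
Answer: 212516576/74097 ≈ 2868.1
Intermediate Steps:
F(r, C) = C + 2*r
o(I) = -6 + (-4 + I)*(-2 + I) (o(I) = -6 + (I - 4)*(I - 2) = -6 + (-4 + I)*(-2 + I))
2868 + (-2670 + 15430)/(F(142, -56) + 3523*o(-4)) = 2868 + (-2670 + 15430)/((-56 + 2*142) + 3523*(2 + (-4)² - 6*(-4))) = 2868 + 12760/((-56 + 284) + 3523*(2 + 16 + 24)) = 2868 + 12760/(228 + 3523*42) = 2868 + 12760/(228 + 147966) = 2868 + 12760/148194 = 2868 + 12760*(1/148194) = 2868 + 6380/74097 = 212516576/74097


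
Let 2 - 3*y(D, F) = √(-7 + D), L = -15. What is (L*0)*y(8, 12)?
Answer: 0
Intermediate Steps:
y(D, F) = ⅔ - √(-7 + D)/3
(L*0)*y(8, 12) = (-15*0)*(⅔ - √(-7 + 8)/3) = 0*(⅔ - √1/3) = 0*(⅔ - ⅓*1) = 0*(⅔ - ⅓) = 0*(⅓) = 0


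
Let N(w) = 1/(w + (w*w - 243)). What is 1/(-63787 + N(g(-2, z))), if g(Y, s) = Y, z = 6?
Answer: -241/15372668 ≈ -1.5677e-5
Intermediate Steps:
N(w) = 1/(-243 + w + w²) (N(w) = 1/(w + (w² - 243)) = 1/(w + (-243 + w²)) = 1/(-243 + w + w²))
1/(-63787 + N(g(-2, z))) = 1/(-63787 + 1/(-243 - 2 + (-2)²)) = 1/(-63787 + 1/(-243 - 2 + 4)) = 1/(-63787 + 1/(-241)) = 1/(-63787 - 1/241) = 1/(-15372668/241) = -241/15372668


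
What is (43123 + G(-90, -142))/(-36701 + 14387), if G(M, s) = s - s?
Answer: -43123/22314 ≈ -1.9326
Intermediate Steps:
G(M, s) = 0
(43123 + G(-90, -142))/(-36701 + 14387) = (43123 + 0)/(-36701 + 14387) = 43123/(-22314) = 43123*(-1/22314) = -43123/22314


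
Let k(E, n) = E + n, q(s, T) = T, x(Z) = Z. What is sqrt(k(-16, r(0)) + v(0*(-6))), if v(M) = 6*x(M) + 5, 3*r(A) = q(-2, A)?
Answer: I*sqrt(11) ≈ 3.3166*I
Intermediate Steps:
r(A) = A/3
v(M) = 5 + 6*M (v(M) = 6*M + 5 = 5 + 6*M)
sqrt(k(-16, r(0)) + v(0*(-6))) = sqrt((-16 + (1/3)*0) + (5 + 6*(0*(-6)))) = sqrt((-16 + 0) + (5 + 6*0)) = sqrt(-16 + (5 + 0)) = sqrt(-16 + 5) = sqrt(-11) = I*sqrt(11)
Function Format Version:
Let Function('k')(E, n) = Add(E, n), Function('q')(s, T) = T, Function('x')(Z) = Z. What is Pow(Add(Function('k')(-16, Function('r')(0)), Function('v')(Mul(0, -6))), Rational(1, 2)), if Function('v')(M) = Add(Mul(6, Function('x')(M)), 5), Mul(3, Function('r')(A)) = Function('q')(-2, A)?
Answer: Mul(I, Pow(11, Rational(1, 2))) ≈ Mul(3.3166, I)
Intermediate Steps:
Function('r')(A) = Mul(Rational(1, 3), A)
Function('v')(M) = Add(5, Mul(6, M)) (Function('v')(M) = Add(Mul(6, M), 5) = Add(5, Mul(6, M)))
Pow(Add(Function('k')(-16, Function('r')(0)), Function('v')(Mul(0, -6))), Rational(1, 2)) = Pow(Add(Add(-16, Mul(Rational(1, 3), 0)), Add(5, Mul(6, Mul(0, -6)))), Rational(1, 2)) = Pow(Add(Add(-16, 0), Add(5, Mul(6, 0))), Rational(1, 2)) = Pow(Add(-16, Add(5, 0)), Rational(1, 2)) = Pow(Add(-16, 5), Rational(1, 2)) = Pow(-11, Rational(1, 2)) = Mul(I, Pow(11, Rational(1, 2)))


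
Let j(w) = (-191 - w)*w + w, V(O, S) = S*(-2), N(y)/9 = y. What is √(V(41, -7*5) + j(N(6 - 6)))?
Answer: √70 ≈ 8.3666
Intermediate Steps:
N(y) = 9*y
V(O, S) = -2*S
j(w) = w + w*(-191 - w) (j(w) = w*(-191 - w) + w = w + w*(-191 - w))
√(V(41, -7*5) + j(N(6 - 6))) = √(-(-14)*5 - 9*(6 - 6)*(190 + 9*(6 - 6))) = √(-2*(-35) - 9*0*(190 + 9*0)) = √(70 - 1*0*(190 + 0)) = √(70 - 1*0*190) = √(70 + 0) = √70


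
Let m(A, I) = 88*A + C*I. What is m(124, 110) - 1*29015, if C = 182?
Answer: 1917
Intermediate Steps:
m(A, I) = 88*A + 182*I
m(124, 110) - 1*29015 = (88*124 + 182*110) - 1*29015 = (10912 + 20020) - 29015 = 30932 - 29015 = 1917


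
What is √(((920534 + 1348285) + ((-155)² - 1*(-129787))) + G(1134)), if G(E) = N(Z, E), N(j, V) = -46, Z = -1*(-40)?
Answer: √2422585 ≈ 1556.5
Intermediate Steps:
Z = 40
G(E) = -46
√(((920534 + 1348285) + ((-155)² - 1*(-129787))) + G(1134)) = √(((920534 + 1348285) + ((-155)² - 1*(-129787))) - 46) = √((2268819 + (24025 + 129787)) - 46) = √((2268819 + 153812) - 46) = √(2422631 - 46) = √2422585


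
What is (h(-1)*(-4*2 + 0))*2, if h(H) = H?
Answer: 16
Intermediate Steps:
(h(-1)*(-4*2 + 0))*2 = -(-4*2 + 0)*2 = -(-8 + 0)*2 = -1*(-8)*2 = 8*2 = 16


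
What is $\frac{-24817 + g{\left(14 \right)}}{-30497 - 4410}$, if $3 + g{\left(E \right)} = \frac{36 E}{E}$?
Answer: $\frac{24784}{34907} \approx 0.71$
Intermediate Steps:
$g{\left(E \right)} = 33$ ($g{\left(E \right)} = -3 + \frac{36 E}{E} = -3 + 36 = 33$)
$\frac{-24817 + g{\left(14 \right)}}{-30497 - 4410} = \frac{-24817 + 33}{-30497 - 4410} = - \frac{24784}{-34907} = \left(-24784\right) \left(- \frac{1}{34907}\right) = \frac{24784}{34907}$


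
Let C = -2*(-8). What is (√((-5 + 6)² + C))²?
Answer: 17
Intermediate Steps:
C = 16
(√((-5 + 6)² + C))² = (√((-5 + 6)² + 16))² = (√(1² + 16))² = (√(1 + 16))² = (√17)² = 17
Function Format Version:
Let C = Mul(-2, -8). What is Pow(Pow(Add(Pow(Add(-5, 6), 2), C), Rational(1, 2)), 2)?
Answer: 17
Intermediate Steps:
C = 16
Pow(Pow(Add(Pow(Add(-5, 6), 2), C), Rational(1, 2)), 2) = Pow(Pow(Add(Pow(Add(-5, 6), 2), 16), Rational(1, 2)), 2) = Pow(Pow(Add(Pow(1, 2), 16), Rational(1, 2)), 2) = Pow(Pow(Add(1, 16), Rational(1, 2)), 2) = Pow(Pow(17, Rational(1, 2)), 2) = 17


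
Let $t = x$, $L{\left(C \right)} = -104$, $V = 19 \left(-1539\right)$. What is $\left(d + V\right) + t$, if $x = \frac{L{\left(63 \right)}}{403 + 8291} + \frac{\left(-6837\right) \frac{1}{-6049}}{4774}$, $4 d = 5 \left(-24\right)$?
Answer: $- \frac{22822724984975}{779704002} \approx -29271.0$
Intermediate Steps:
$d = -30$ ($d = \frac{5 \left(-24\right)}{4} = \frac{1}{4} \left(-120\right) = -30$)
$V = -29241$
$x = - \frac{9142433}{779704002}$ ($x = - \frac{104}{403 + 8291} + \frac{\left(-6837\right) \frac{1}{-6049}}{4774} = - \frac{104}{8694} + \left(-6837\right) \left(- \frac{1}{6049}\right) \frac{1}{4774} = \left(-104\right) \frac{1}{8694} + \frac{6837}{6049} \cdot \frac{1}{4774} = - \frac{52}{4347} + \frac{6837}{28877926} = - \frac{9142433}{779704002} \approx -0.011726$)
$t = - \frac{9142433}{779704002} \approx -0.011726$
$\left(d + V\right) + t = \left(-30 - 29241\right) - \frac{9142433}{779704002} = -29271 - \frac{9142433}{779704002} = - \frac{22822724984975}{779704002}$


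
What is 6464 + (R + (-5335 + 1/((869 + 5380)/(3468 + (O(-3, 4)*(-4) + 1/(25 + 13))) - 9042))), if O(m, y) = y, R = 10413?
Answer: 13687253375647/1185864972 ≈ 11542.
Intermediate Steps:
6464 + (R + (-5335 + 1/((869 + 5380)/(3468 + (O(-3, 4)*(-4) + 1/(25 + 13))) - 9042))) = 6464 + (10413 + (-5335 + 1/((869 + 5380)/(3468 + (4*(-4) + 1/(25 + 13))) - 9042))) = 6464 + (10413 + (-5335 + 1/(6249/(3468 + (-16 + 1/38)) - 9042))) = 6464 + (10413 + (-5335 + 1/(6249/(3468 - 607/38) - 9042))) = 6464 + (10413 + (-5335 + 1/(6249/(131177/38) - 9042))) = 6464 + (10413 + (-5335 + 1/(6249*(38/131177) - 9042))) = 6464 + (10413 + (-5335 + 1/(237462/131177 - 9042))) = 6464 + (10413 + (-5335 + 1/(-1185864972/131177))) = 6464 + (10413 + (-5335 - 131177/1185864972)) = 6464 + (10413 - 6326589756797/1185864972) = 6464 + 6021822196639/1185864972 = 13687253375647/1185864972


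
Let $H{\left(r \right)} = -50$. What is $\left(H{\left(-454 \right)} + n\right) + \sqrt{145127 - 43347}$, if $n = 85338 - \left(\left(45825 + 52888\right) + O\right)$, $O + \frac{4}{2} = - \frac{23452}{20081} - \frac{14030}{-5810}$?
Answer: $- \frac{156621507834}{11667061} + 2 \sqrt{25445} \approx -13105.0$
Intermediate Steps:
$O = - \frac{8786091}{11667061}$ ($O = -2 - \left(- \frac{1403}{581} + \frac{23452}{20081}\right) = -2 - - \frac{14548031}{11667061} = -2 + \left(- \frac{23452}{20081} + \frac{1403}{581}\right) = -2 + \frac{14548031}{11667061} = - \frac{8786091}{11667061} \approx -0.75307$)
$n = - \frac{156038154784}{11667061}$ ($n = 85338 - \left(\left(45825 + 52888\right) - \frac{8786091}{11667061}\right) = 85338 - \left(98713 - \frac{8786091}{11667061}\right) = 85338 - \frac{1151681806402}{11667061} = - \frac{156038154784}{11667061} \approx -13374.0$)
$\left(H{\left(-454 \right)} + n\right) + \sqrt{145127 - 43347} = \left(-50 - \frac{156038154784}{11667061}\right) + \sqrt{145127 - 43347} = - \frac{156621507834}{11667061} + \sqrt{101780} = - \frac{156621507834}{11667061} + 2 \sqrt{25445}$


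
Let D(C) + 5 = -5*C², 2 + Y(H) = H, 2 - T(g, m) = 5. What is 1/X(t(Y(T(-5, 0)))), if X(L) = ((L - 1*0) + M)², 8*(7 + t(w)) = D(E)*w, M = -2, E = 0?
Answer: 64/2209 ≈ 0.028972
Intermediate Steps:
T(g, m) = -3 (T(g, m) = 2 - 1*5 = 2 - 5 = -3)
Y(H) = -2 + H
D(C) = -5 - 5*C²
t(w) = -7 - 5*w/8 (t(w) = -7 + ((-5 - 5*0²)*w)/8 = -7 + ((-5 - 5*0)*w)/8 = -7 + ((-5 + 0)*w)/8 = -7 + (-5*w)/8 = -7 - 5*w/8)
X(L) = (-2 + L)² (X(L) = ((L - 1*0) - 2)² = ((L + 0) - 2)² = (L - 2)² = (-2 + L)²)
1/X(t(Y(T(-5, 0)))) = 1/((-2 + (-7 - 5*(-2 - 3)/8))²) = 1/((-2 + (-7 - 5/8*(-5)))²) = 1/((-2 + (-7 + 25/8))²) = 1/((-2 - 31/8)²) = 1/((-47/8)²) = 1/(2209/64) = 64/2209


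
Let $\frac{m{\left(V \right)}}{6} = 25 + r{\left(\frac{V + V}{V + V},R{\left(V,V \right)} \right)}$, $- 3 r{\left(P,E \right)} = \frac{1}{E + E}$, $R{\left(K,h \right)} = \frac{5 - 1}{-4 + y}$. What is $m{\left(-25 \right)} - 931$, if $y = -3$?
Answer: $- \frac{3117}{4} \approx -779.25$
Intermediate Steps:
$R{\left(K,h \right)} = - \frac{4}{7}$ ($R{\left(K,h \right)} = \frac{5 - 1}{-4 - 3} = \frac{4}{-7} = 4 \left(- \frac{1}{7}\right) = - \frac{4}{7}$)
$r{\left(P,E \right)} = - \frac{1}{6 E}$ ($r{\left(P,E \right)} = - \frac{1}{3 \left(E + E\right)} = - \frac{1}{3 \cdot 2 E} = - \frac{\frac{1}{2} \frac{1}{E}}{3} = - \frac{1}{6 E}$)
$m{\left(V \right)} = \frac{607}{4}$ ($m{\left(V \right)} = 6 \left(25 - \frac{1}{6 \left(- \frac{4}{7}\right)}\right) = 6 \left(25 - - \frac{7}{24}\right) = 6 \left(25 + \frac{7}{24}\right) = 6 \cdot \frac{607}{24} = \frac{607}{4}$)
$m{\left(-25 \right)} - 931 = \frac{607}{4} - 931 = - \frac{3117}{4}$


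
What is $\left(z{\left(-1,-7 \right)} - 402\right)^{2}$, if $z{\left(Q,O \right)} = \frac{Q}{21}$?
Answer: $\frac{71284249}{441} \approx 1.6164 \cdot 10^{5}$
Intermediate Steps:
$z{\left(Q,O \right)} = \frac{Q}{21}$ ($z{\left(Q,O \right)} = Q \frac{1}{21} = \frac{Q}{21}$)
$\left(z{\left(-1,-7 \right)} - 402\right)^{2} = \left(\frac{1}{21} \left(-1\right) - 402\right)^{2} = \left(- \frac{1}{21} - 402\right)^{2} = \left(- \frac{8443}{21}\right)^{2} = \frac{71284249}{441}$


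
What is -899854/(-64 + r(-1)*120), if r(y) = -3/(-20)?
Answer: 449927/23 ≈ 19562.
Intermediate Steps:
r(y) = 3/20 (r(y) = -3*(-1/20) = 3/20)
-899854/(-64 + r(-1)*120) = -899854/(-64 + (3/20)*120) = -899854/(-64 + 18) = -899854/(-46) = -899854*(-1/46) = 449927/23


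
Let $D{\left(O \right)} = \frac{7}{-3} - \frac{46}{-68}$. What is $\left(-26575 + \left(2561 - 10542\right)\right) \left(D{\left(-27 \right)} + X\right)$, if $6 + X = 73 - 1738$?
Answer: $\frac{2947816858}{51} \approx 5.78 \cdot 10^{7}$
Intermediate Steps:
$X = -1671$ ($X = -6 + \left(73 - 1738\right) = -6 - 1665 = -1671$)
$D{\left(O \right)} = - \frac{169}{102}$ ($D{\left(O \right)} = 7 \left(- \frac{1}{3}\right) - - \frac{23}{34} = - \frac{7}{3} + \frac{23}{34} = - \frac{169}{102}$)
$\left(-26575 + \left(2561 - 10542\right)\right) \left(D{\left(-27 \right)} + X\right) = \left(-26575 + \left(2561 - 10542\right)\right) \left(- \frac{169}{102} - 1671\right) = \left(-26575 - 7981\right) \left(- \frac{170611}{102}\right) = \left(-34556\right) \left(- \frac{170611}{102}\right) = \frac{2947816858}{51}$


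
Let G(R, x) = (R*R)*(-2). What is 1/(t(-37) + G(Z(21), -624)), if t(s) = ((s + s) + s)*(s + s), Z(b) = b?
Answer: 1/7332 ≈ 0.00013639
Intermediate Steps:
G(R, x) = -2*R**2 (G(R, x) = R**2*(-2) = -2*R**2)
t(s) = 6*s**2 (t(s) = (2*s + s)*(2*s) = (3*s)*(2*s) = 6*s**2)
1/(t(-37) + G(Z(21), -624)) = 1/(6*(-37)**2 - 2*21**2) = 1/(6*1369 - 2*441) = 1/(8214 - 882) = 1/7332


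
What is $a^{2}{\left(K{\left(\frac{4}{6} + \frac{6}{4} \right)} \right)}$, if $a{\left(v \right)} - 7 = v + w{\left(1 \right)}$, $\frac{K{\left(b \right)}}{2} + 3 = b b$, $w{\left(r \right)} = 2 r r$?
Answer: $\frac{49729}{324} \approx 153.48$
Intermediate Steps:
$w{\left(r \right)} = 2 r^{2}$
$K{\left(b \right)} = -6 + 2 b^{2}$ ($K{\left(b \right)} = -6 + 2 b b = -6 + 2 b^{2}$)
$a{\left(v \right)} = 9 + v$ ($a{\left(v \right)} = 7 + \left(v + 2 \cdot 1^{2}\right) = 7 + \left(v + 2 \cdot 1\right) = 7 + \left(v + 2\right) = 7 + \left(2 + v\right) = 9 + v$)
$a^{2}{\left(K{\left(\frac{4}{6} + \frac{6}{4} \right)} \right)} = \left(9 - \left(6 - 2 \left(\frac{4}{6} + \frac{6}{4}\right)^{2}\right)\right)^{2} = \left(9 - \left(6 - 2 \left(4 \cdot \frac{1}{6} + 6 \cdot \frac{1}{4}\right)^{2}\right)\right)^{2} = \left(9 - \left(6 - 2 \left(\frac{2}{3} + \frac{3}{2}\right)^{2}\right)\right)^{2} = \left(9 - \left(6 - 2 \left(\frac{13}{6}\right)^{2}\right)\right)^{2} = \left(9 + \left(-6 + 2 \cdot \frac{169}{36}\right)\right)^{2} = \left(9 + \left(-6 + \frac{169}{18}\right)\right)^{2} = \left(9 + \frac{61}{18}\right)^{2} = \left(\frac{223}{18}\right)^{2} = \frac{49729}{324}$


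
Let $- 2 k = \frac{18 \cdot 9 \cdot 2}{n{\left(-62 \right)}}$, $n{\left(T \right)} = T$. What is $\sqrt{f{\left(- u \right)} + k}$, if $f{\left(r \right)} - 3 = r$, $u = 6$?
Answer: $\frac{2 i \sqrt{93}}{31} \approx 0.62217 i$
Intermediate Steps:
$f{\left(r \right)} = 3 + r$
$k = \frac{81}{31}$ ($k = - \frac{18 \cdot 9 \cdot 2 \frac{1}{-62}}{2} = - \frac{162 \cdot 2 \left(- \frac{1}{62}\right)}{2} = - \frac{324 \left(- \frac{1}{62}\right)}{2} = \left(- \frac{1}{2}\right) \left(- \frac{162}{31}\right) = \frac{81}{31} \approx 2.6129$)
$\sqrt{f{\left(- u \right)} + k} = \sqrt{\left(3 - 6\right) + \frac{81}{31}} = \sqrt{-3 + \frac{81}{31}} = \sqrt{- \frac{12}{31}} = \frac{2 i \sqrt{93}}{31}$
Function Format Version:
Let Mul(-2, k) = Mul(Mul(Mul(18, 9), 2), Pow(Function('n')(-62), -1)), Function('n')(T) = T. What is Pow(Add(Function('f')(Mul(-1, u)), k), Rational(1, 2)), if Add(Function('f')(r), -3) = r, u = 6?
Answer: Mul(Rational(2, 31), I, Pow(93, Rational(1, 2))) ≈ Mul(0.62217, I)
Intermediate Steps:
Function('f')(r) = Add(3, r)
k = Rational(81, 31) (k = Mul(Rational(-1, 2), Mul(Mul(Mul(18, 9), 2), Pow(-62, -1))) = Mul(Rational(-1, 2), Mul(Mul(162, 2), Rational(-1, 62))) = Mul(Rational(-1, 2), Mul(324, Rational(-1, 62))) = Mul(Rational(-1, 2), Rational(-162, 31)) = Rational(81, 31) ≈ 2.6129)
Pow(Add(Function('f')(Mul(-1, u)), k), Rational(1, 2)) = Pow(Add(Add(3, Mul(-1, 6)), Rational(81, 31)), Rational(1, 2)) = Pow(Add(Add(3, -6), Rational(81, 31)), Rational(1, 2)) = Pow(Add(-3, Rational(81, 31)), Rational(1, 2)) = Pow(Rational(-12, 31), Rational(1, 2)) = Mul(Rational(2, 31), I, Pow(93, Rational(1, 2)))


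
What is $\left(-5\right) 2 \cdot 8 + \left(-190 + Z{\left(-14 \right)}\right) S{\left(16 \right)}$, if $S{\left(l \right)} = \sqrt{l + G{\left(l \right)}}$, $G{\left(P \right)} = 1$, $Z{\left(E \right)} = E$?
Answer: $-80 - 204 \sqrt{17} \approx -921.11$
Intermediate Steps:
$S{\left(l \right)} = \sqrt{1 + l}$ ($S{\left(l \right)} = \sqrt{l + 1} = \sqrt{1 + l}$)
$\left(-5\right) 2 \cdot 8 + \left(-190 + Z{\left(-14 \right)}\right) S{\left(16 \right)} = \left(-5\right) 2 \cdot 8 + \left(-190 - 14\right) \sqrt{1 + 16} = \left(-10\right) 8 - 204 \sqrt{17} = -80 - 204 \sqrt{17}$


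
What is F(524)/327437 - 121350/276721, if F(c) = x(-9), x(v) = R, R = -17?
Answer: -2337599071/5329923181 ≈ -0.43858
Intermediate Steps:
x(v) = -17
F(c) = -17
F(524)/327437 - 121350/276721 = -17/327437 - 121350/276721 = -17*1/327437 - 121350*1/276721 = -1/19261 - 121350/276721 = -2337599071/5329923181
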